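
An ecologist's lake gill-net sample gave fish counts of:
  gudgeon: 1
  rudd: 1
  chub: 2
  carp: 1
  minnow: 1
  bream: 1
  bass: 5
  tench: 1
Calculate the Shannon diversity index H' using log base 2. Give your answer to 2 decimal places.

Total N = 1+1+2+1+1+1+5+1 = 13, so the proportions are 0.0769, 0.0769, 0.1538, 0.0769, 0.0769, 0.0769, 0.3846, 0.0769 (working shown to 4 dp, full precision carried).
Each pᵢ log₂ pᵢ term: 0.0769×(-3.7004)=-0.2846, 0.0769×(-3.7004)=-0.2846, 0.1538×(-2.7004)=-0.4155, 0.0769×(-3.7004)=-0.2846, 0.0769×(-3.7004)=-0.2846, 0.0769×(-3.7004)=-0.2846, 0.3846×(-1.3785)=-0.5302, 0.0769×(-3.7004)=-0.2846.
Sum = -2.6535, so H' = 2.65.

2.65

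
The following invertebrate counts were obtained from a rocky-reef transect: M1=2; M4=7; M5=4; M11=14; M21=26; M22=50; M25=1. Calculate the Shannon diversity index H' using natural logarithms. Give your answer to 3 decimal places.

Total N = 2+7+4+14+26+50+1 = 104, so the proportions are 0.01923, 0.06731, 0.03846, 0.13462, 0.25, 0.48077, 0.00962 (working shown to 5 dp, full precision carried).
Each pᵢ ln pᵢ term: 0.01923×(-3.95124)=-0.07599, 0.06731×(-2.69848)=-0.18163, 0.03846×(-3.25810)=-0.12531, 0.13462×(-2.00533)=-0.26995, 0.25×(-1.38629)=-0.34657, 0.48077×(-0.73237)=-0.35210, 0.00962×(-4.64439)=-0.04466.
Sum = -1.39621, so H' = 1.396.

1.396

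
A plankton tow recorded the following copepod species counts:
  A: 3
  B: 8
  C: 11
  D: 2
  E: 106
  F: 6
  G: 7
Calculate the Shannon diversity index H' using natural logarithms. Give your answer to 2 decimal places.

1.00

Total N = 3+8+11+2+106+6+7 = 143, so the proportions are 0.021, 0.0559, 0.0769, 0.014, 0.7413, 0.042, 0.049 (working shown to 4 dp, full precision carried).
Each pᵢ ln pᵢ term: 0.021×(-3.8642)=-0.0811, 0.0559×(-2.8834)=-0.1613, 0.0769×(-2.5649)=-0.1973, 0.014×(-4.2697)=-0.0597, 0.7413×(-0.2994)=-0.2219, 0.042×(-3.1711)=-0.1331, 0.049×(-3.0169)=-0.1477.
Sum = -1.0021, so H' = 1.00.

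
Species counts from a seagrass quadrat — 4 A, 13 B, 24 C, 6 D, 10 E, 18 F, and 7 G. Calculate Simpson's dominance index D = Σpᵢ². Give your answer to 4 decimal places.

Total N = 4+13+24+6+10+18+7 = 82, so the proportions are 0.04878, 0.158537, 0.292683, 0.073171, 0.121951, 0.219512, 0.085366 (working shown to 6 dp, full precision carried).
D = 0.04878² + 0.158537² + 0.292683² + 0.073171² + 0.121951² + 0.219512² + 0.085366² = 0.002380 + 0.025134 + 0.085663 + 0.005354 + 0.014872 + 0.048186 + 0.007287 = 0.188876.
To 4 decimal places, D = 0.1889.

0.1889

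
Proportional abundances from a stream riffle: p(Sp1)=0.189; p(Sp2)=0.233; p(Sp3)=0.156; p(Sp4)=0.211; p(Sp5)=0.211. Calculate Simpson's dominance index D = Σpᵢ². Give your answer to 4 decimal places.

D = 0.189² + 0.233² + 0.156² + 0.211² + 0.211² = 0.035721 + 0.054289 + 0.024336 + 0.044521 + 0.044521 = 0.203388 (working shown to 6 dp, full precision carried).
To 4 decimal places, D = 0.2034.

0.2034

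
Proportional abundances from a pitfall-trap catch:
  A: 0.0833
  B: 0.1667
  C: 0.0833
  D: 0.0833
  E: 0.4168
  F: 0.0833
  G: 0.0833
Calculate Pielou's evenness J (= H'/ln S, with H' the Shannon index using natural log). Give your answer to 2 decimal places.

0.87

H' = −Σ pᵢ ln pᵢ = −((-0.2070) + (-0.2987) + (-0.2070) + (-0.2070) + (-0.3648) + (-0.2070) + (-0.2070)) = 1.6985 (working shown to 4 dp, full precision carried).
With S = 7 species, ln S = 1.9459, so J = 1.6985/1.9459 = 0.8729, i.e. 0.87 to 2 decimal places.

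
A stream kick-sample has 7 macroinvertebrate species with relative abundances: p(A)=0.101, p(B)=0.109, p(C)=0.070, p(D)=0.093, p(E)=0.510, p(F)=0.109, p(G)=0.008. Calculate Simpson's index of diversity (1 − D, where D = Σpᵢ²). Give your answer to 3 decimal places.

0.692

D = 0.101² + 0.109² + 0.07² + 0.093² + 0.51² + 0.109² + 0.008² = 0.01020 + 0.01188 + 0.00490 + 0.00865 + 0.26010 + 0.01188 + 0.00006 = 0.30768 (working shown to 5 dp, full precision carried).
So 1 − D = 0.69232, i.e. 0.692 to 3 decimal places.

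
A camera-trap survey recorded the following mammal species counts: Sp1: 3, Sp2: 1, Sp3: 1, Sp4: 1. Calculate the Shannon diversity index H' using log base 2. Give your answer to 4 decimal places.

1.7925

Total N = 3+1+1+1 = 6, so the proportions are 0.5, 0.166667, 0.166667, 0.166667 (working shown to 6 dp, full precision carried).
Each pᵢ log₂ pᵢ term: 0.5×(-1.000000)=-0.500000, 0.166667×(-2.584963)=-0.430827, 0.166667×(-2.584963)=-0.430827, 0.166667×(-2.584963)=-0.430827.
Sum = -1.792481, so H' = 1.7925.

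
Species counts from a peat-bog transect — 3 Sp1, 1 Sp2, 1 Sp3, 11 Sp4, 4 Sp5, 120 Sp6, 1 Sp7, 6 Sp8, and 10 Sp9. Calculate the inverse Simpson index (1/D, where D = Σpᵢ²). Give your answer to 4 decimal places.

Total N = 3+1+1+11+4+120+1+6+10 = 157, so the proportions are 0.0191083, 0.0063694, 0.0063694, 0.0700637, 0.0254777, 0.7643312, 0.0063694, 0.0382166, 0.0636943 (working shown to 7 dp, full precision carried).
D = 0.0191083² + 0.0063694² + 0.0063694² + 0.0700637² + 0.0254777² + 0.7643312² + 0.0063694² + 0.0382166² + 0.0636943² = 0.0003651 + 0.0000406 + 0.0000406 + 0.0049089 + 0.0006491 + 0.5842022 + 0.0000406 + 0.0014605 + 0.0040570 = 0.5957645.
So 1/D = 1.678515, i.e. 1.6785 to 4 decimal places.

1.6785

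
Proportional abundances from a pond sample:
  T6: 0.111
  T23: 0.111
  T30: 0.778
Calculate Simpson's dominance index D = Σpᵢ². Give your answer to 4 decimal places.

D = 0.111² + 0.111² + 0.778² = 0.012321 + 0.012321 + 0.605284 = 0.629926 (working shown to 6 dp, full precision carried).
To 4 decimal places, D = 0.6299.

0.6299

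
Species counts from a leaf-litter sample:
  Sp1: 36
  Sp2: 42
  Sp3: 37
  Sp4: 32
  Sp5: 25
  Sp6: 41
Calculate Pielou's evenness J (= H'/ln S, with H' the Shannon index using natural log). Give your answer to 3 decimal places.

0.992

Total N = 36+42+37+32+25+41 = 213, so the proportions are 0.16901, 0.19718, 0.17371, 0.15023, 0.11737, 0.19249 (working shown to 5 dp, full precision carried).
H' = −Σ pᵢ ln pᵢ = −((-0.30047) + (-0.32015) + (-0.30406) + (-0.28478) + (-0.25146) + (-0.31717)) = 1.77808.
With S = 6 species, ln S = 1.79176, so J = 1.77808/1.79176 = 0.99236, i.e. 0.992 to 3 decimal places.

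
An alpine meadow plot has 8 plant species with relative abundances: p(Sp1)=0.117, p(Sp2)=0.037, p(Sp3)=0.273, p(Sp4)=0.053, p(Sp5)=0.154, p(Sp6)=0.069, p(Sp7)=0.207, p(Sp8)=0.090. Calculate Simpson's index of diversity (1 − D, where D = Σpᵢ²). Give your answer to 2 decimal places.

0.83

D = 0.117² + 0.037² + 0.273² + 0.053² + 0.154² + 0.069² + 0.207² + 0.09² = 0.0137 + 0.0014 + 0.0745 + 0.0028 + 0.0237 + 0.0048 + 0.0428 + 0.0081 = 0.1718 (working shown to 4 dp, full precision carried).
So 1 − D = 0.8282, i.e. 0.83 to 2 decimal places.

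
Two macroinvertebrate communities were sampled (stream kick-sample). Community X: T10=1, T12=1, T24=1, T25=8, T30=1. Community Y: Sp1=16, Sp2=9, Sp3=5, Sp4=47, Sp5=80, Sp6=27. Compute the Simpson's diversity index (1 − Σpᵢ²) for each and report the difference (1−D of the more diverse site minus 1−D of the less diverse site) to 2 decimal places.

Community X: N=12, proportions 0.0833, 0.0833, 0.0833, 0.6667, 0.0833, giving 1−D = 0.5278 (working shown to 4 dp, full precision carried).
Community Y: N=184, proportions 0.087, 0.0489, 0.0272, 0.2554, 0.4348, 0.1467, giving 1−D = 0.7135.
Difference = |0.5278 − 0.7135| = 0.1857, i.e. 0.19 to 2 decimal places.

0.19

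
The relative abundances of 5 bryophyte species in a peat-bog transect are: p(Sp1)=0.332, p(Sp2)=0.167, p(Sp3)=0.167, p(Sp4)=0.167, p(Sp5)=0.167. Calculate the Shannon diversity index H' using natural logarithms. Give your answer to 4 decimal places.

1.5616

Each pᵢ ln pᵢ term (working shown to 6 dp, full precision carried): 0.332×(-1.102620)=-0.366070, 0.167×(-1.789761)=-0.298890, 0.167×(-1.789761)=-0.298890, 0.167×(-1.789761)=-0.298890, 0.167×(-1.789761)=-0.298890.
Sum = -1.561631, so H' = 1.5616.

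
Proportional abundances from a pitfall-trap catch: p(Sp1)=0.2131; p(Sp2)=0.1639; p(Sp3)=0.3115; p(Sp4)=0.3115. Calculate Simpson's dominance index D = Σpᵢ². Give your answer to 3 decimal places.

0.266

D = 0.2131² + 0.1639² + 0.3115² + 0.3115² = 0.04541 + 0.02686 + 0.09703 + 0.09703 = 0.26634 (working shown to 5 dp, full precision carried).
To 3 decimal places, D = 0.266.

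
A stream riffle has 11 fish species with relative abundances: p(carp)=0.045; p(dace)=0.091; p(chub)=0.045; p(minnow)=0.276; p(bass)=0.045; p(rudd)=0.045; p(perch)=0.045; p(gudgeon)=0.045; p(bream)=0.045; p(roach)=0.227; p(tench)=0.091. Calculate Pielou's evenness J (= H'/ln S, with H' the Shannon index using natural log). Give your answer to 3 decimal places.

0.878

H' = −Σ pᵢ ln pᵢ = −((-0.13955) + (-0.21812) + (-0.13955) + (-0.35531) + (-0.13955) + (-0.13955) + (-0.13955) + (-0.13955) + (-0.13955) + (-0.33660) + (-0.21812)) = 2.10499 (working shown to 5 dp, full precision carried).
With S = 11 species, ln S = 2.39790, so J = 2.10499/2.39790 = 0.87785, i.e. 0.878 to 3 decimal places.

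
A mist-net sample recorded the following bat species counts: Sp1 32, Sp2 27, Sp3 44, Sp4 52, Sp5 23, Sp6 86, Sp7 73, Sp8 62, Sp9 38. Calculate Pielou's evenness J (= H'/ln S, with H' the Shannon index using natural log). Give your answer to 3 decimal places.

0.961

Total N = 32+27+44+52+23+86+73+62+38 = 437, so the proportions are 0.07323, 0.06178, 0.10069, 0.11899, 0.05263, 0.1968, 0.16705, 0.14188, 0.08696 (working shown to 5 dp, full precision carried).
H' = −Σ pᵢ ln pᵢ = −((-0.19143) + (-0.17202) + (-0.23115) + (-0.25330) + (-0.15497) + (-0.31991) + (-0.29893) + (-0.27706) + (-0.21238)) = 2.11114.
With S = 9 species, ln S = 2.19722, so J = 2.11114/2.19722 = 0.96082, i.e. 0.961 to 3 decimal places.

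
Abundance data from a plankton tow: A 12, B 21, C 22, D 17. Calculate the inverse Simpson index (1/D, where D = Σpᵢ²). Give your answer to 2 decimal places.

Total N = 12+21+22+17 = 72, so the proportions are 0.166667, 0.291667, 0.305556, 0.236111 (working shown to 6 dp, full precision carried).
D = 0.166667² + 0.291667² + 0.305556² + 0.236111² = 0.027778 + 0.085069 + 0.093364 + 0.055748 = 0.261960.
So 1/D = 3.8174, i.e. 3.82 to 2 decimal places.

3.82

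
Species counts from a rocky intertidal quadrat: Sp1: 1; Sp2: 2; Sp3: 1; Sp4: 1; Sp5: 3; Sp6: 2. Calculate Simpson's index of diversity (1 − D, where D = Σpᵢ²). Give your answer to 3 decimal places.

0.800

Total N = 1+2+1+1+3+2 = 10, so the proportions are 0.1, 0.2, 0.1, 0.1, 0.3, 0.2 (working shown to 5 dp, full precision carried).
D = 0.1² + 0.2² + 0.1² + 0.1² + 0.3² + 0.2² = 0.01000 + 0.04000 + 0.01000 + 0.01000 + 0.09000 + 0.04000 = 0.20000.
So 1 − D = 0.80000, i.e. 0.800 to 3 decimal places.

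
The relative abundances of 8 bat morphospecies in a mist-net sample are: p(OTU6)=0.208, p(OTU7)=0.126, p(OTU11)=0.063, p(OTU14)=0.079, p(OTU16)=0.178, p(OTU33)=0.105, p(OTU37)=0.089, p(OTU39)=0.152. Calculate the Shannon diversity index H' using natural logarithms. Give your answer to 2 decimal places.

Each pᵢ ln pᵢ term (working shown to 4 dp, full precision carried): 0.208×(-1.5702)=-0.3266, 0.126×(-2.0715)=-0.2610, 0.063×(-2.7646)=-0.1742, 0.079×(-2.5383)=-0.2005, 0.178×(-1.7260)=-0.3072, 0.105×(-2.2538)=-0.2366, 0.089×(-2.4191)=-0.2153, 0.152×(-1.8839)=-0.2863.
Sum = -2.0078, so H' = 2.01.

2.01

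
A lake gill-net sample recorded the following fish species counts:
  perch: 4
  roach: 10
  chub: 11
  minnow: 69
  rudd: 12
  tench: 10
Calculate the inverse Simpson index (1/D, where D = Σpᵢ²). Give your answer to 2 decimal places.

2.57

Total N = 4+10+11+69+12+10 = 116, so the proportions are 0.03448, 0.08621, 0.09483, 0.59483, 0.10345, 0.08621 (working shown to 5 dp, full precision carried).
D = 0.03448² + 0.08621² + 0.09483² + 0.59483² + 0.10345² + 0.08621² = 0.00119 + 0.00743 + 0.00899 + 0.35382 + 0.01070 + 0.00743 = 0.38957.
So 1/D = 2.5670, i.e. 2.57 to 2 decimal places.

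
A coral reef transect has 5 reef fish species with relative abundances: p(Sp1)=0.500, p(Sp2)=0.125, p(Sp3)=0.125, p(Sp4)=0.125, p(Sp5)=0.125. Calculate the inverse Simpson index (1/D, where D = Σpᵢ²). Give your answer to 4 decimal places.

3.2000

D = 0.5² + 0.125² + 0.125² + 0.125² + 0.125² = 0.25000000 + 0.01562500 + 0.01562500 + 0.01562500 + 0.01562500 = 0.31250000 (working shown to 8 dp, full precision carried).
So 1/D = 3.200000, i.e. 3.2000 to 4 decimal places.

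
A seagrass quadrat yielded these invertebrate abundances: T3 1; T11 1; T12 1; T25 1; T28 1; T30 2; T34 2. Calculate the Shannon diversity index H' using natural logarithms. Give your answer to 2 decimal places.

1.89

Total N = 1+1+1+1+1+2+2 = 9, so the proportions are 0.1111, 0.1111, 0.1111, 0.1111, 0.1111, 0.2222, 0.2222 (working shown to 4 dp, full precision carried).
Each pᵢ ln pᵢ term: 0.1111×(-2.1972)=-0.2441, 0.1111×(-2.1972)=-0.2441, 0.1111×(-2.1972)=-0.2441, 0.1111×(-2.1972)=-0.2441, 0.1111×(-2.1972)=-0.2441, 0.2222×(-1.5041)=-0.3342, 0.2222×(-1.5041)=-0.3342.
Sum = -1.8892, so H' = 1.89.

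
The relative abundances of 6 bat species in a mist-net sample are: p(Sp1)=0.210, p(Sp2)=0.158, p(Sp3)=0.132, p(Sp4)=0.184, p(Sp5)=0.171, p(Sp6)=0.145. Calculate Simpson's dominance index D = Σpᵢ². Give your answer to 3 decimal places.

0.171

D = 0.21² + 0.158² + 0.132² + 0.184² + 0.171² + 0.145² = 0.04410 + 0.02496 + 0.01742 + 0.03386 + 0.02924 + 0.02102 = 0.17061 (working shown to 5 dp, full precision carried).
To 3 decimal places, D = 0.171.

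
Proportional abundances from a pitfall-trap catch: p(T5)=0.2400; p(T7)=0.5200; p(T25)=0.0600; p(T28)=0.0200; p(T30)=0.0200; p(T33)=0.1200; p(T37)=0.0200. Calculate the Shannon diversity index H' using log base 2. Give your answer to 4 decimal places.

1.9339

Each pᵢ log₂ pᵢ term (working shown to 6 dp, full precision carried): 0.24×(-2.058894)=-0.494134, 0.52×(-0.943416)=-0.490577, 0.06×(-4.058894)=-0.243534, 0.02×(-5.643856)=-0.112877, 0.02×(-5.643856)=-0.112877, 0.12×(-3.058894)=-0.367067, 0.02×(-5.643856)=-0.112877.
Sum = -1.933943, so H' = 1.9339.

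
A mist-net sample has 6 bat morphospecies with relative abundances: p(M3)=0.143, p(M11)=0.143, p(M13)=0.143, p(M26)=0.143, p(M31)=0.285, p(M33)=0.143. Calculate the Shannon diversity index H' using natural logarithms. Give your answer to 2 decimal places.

Each pᵢ ln pᵢ term (working shown to 4 dp, full precision carried): 0.143×(-1.9449)=-0.2781, 0.143×(-1.9449)=-0.2781, 0.143×(-1.9449)=-0.2781, 0.143×(-1.9449)=-0.2781, 0.285×(-1.2553)=-0.3578, 0.143×(-1.9449)=-0.2781.
Sum = -1.7484, so H' = 1.75.

1.75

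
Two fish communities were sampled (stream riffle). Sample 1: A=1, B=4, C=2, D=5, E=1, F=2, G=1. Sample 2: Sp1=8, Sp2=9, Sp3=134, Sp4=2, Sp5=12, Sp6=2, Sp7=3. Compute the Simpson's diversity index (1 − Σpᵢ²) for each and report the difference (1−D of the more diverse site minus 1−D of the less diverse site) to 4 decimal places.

0.4288

Sample 1: N=16, proportions 0.0625, 0.25, 0.125, 0.3125, 0.0625, 0.125, 0.0625, giving 1−D = 0.796875 (working shown to 6 dp, full precision carried).
Sample 2: N=170, proportions 0.047059, 0.052941, 0.788235, 0.011765, 0.070588, 0.011765, 0.017647, giving 1−D = 0.368097.
Difference = |0.796875 − 0.368097| = 0.428778, i.e. 0.4288 to 4 decimal places.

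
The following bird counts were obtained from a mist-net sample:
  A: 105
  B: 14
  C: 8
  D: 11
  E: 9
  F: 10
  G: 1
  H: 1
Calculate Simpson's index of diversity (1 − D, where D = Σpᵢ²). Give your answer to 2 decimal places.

Total N = 105+14+8+11+9+10+1+1 = 159, so the proportions are 0.6604, 0.0881, 0.0503, 0.0692, 0.0566, 0.0629, 0.0063, 0.0063 (working shown to 4 dp, full precision carried).
D = 0.6604² + 0.0881² + 0.0503² + 0.0692² + 0.0566² + 0.0629² + 0.0063² + 0.0063² = 0.4361 + 0.0078 + 0.0025 + 0.0048 + 0.0032 + 0.0040 + 0.0000 + 0.0000 = 0.4584.
So 1 − D = 0.5416, i.e. 0.54 to 2 decimal places.

0.54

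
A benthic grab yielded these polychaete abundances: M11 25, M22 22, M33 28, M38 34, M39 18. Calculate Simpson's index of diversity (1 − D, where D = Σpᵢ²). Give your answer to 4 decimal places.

Total N = 25+22+28+34+18 = 127, so the proportions are 0.19685, 0.173228, 0.220472, 0.267717, 0.141732 (working shown to 6 dp, full precision carried).
D = 0.19685² + 0.173228² + 0.220472² + 0.267717² + 0.141732² = 0.038750 + 0.030008 + 0.048608 + 0.071672 + 0.020088 = 0.209126.
So 1 − D = 0.790874, i.e. 0.7909 to 4 decimal places.

0.7909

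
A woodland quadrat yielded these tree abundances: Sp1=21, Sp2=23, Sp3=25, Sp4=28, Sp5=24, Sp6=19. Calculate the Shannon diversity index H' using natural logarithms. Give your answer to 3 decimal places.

1.784

Total N = 21+23+25+28+24+19 = 140, so the proportions are 0.15, 0.16429, 0.17857, 0.2, 0.17143, 0.13571 (working shown to 5 dp, full precision carried).
Each pᵢ ln pᵢ term: 0.15×(-1.89712)=-0.28457, 0.16429×(-1.80615)=-0.29672, 0.17857×(-1.72277)=-0.30764, 0.2×(-1.60944)=-0.32189, 0.17143×(-1.76359)=-0.30233, 0.13571×(-1.99720)=-0.27105.
Sum = -1.78420, so H' = 1.784.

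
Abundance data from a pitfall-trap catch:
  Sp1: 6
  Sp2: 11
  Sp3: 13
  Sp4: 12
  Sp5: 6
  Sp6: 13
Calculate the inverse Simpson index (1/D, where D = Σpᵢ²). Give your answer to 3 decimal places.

5.513

Total N = 6+11+13+12+6+13 = 61, so the proportions are 0.0983607, 0.1803279, 0.2131148, 0.1967213, 0.0983607, 0.2131148 (working shown to 7 dp, full precision carried).
D = 0.0983607² + 0.1803279² + 0.2131148² + 0.1967213² + 0.0983607² + 0.2131148² = 0.0096748 + 0.0325181 + 0.0454179 + 0.0386993 + 0.0096748 + 0.0454179 = 0.1814028.
So 1/D = 5.51259, i.e. 5.513 to 3 decimal places.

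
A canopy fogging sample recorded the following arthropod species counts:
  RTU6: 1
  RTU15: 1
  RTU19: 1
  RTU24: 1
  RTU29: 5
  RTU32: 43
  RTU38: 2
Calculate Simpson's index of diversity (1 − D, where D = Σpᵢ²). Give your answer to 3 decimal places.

Total N = 1+1+1+1+5+43+2 = 54, so the proportions are 0.01852, 0.01852, 0.01852, 0.01852, 0.09259, 0.7963, 0.03704 (working shown to 5 dp, full precision carried).
D = 0.01852² + 0.01852² + 0.01852² + 0.01852² + 0.09259² + 0.7963² + 0.03704² = 0.00034 + 0.00034 + 0.00034 + 0.00034 + 0.00857 + 0.63409 + 0.00137 = 0.64540.
So 1 − D = 0.35460, i.e. 0.355 to 3 decimal places.

0.355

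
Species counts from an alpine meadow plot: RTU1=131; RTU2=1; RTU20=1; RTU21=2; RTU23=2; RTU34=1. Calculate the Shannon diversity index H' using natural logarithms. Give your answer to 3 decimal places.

0.279

Total N = 131+1+1+2+2+1 = 138, so the proportions are 0.94928, 0.00725, 0.00725, 0.01449, 0.01449, 0.00725 (working shown to 5 dp, full precision carried).
Each pᵢ ln pᵢ term: 0.94928×(-0.05206)=-0.04942, 0.00725×(-4.92725)=-0.03570, 0.00725×(-4.92725)=-0.03570, 0.01449×(-4.23411)=-0.06136, 0.01449×(-4.23411)=-0.06136, 0.00725×(-4.92725)=-0.03570.
Sum = -0.27926, so H' = 0.279.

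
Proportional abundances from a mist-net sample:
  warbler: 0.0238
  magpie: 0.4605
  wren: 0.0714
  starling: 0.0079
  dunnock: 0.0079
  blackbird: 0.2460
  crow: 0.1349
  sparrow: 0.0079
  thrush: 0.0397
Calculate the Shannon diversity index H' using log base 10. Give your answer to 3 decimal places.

Each pᵢ log₁₀ pᵢ term (working shown to 5 dp, full precision carried): 0.0238×(-1.62342)=-0.03864, 0.4605×(-0.33677)=-0.15508, 0.0714×(-1.14630)=-0.08185, 0.0079×(-2.10237)=-0.01661, 0.0079×(-2.10237)=-0.01661, 0.246×(-0.60906)=-0.14983, 0.1349×(-0.86999)=-0.11736, 0.0079×(-2.10237)=-0.01661, 0.0397×(-1.40121)=-0.05563.
Sum = -0.64821, so H' = 0.648.

0.648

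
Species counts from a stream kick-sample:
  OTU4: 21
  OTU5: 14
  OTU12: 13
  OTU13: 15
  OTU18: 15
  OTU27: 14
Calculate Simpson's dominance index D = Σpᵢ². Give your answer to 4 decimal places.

0.1716

Total N = 21+14+13+15+15+14 = 92, so the proportions are 0.228261, 0.152174, 0.141304, 0.163043, 0.163043, 0.152174 (working shown to 6 dp, full precision carried).
D = 0.228261² + 0.152174² + 0.141304² + 0.163043² + 0.163043² + 0.152174² = 0.052103 + 0.023157 + 0.019967 + 0.026583 + 0.026583 + 0.023157 = 0.171550.
To 4 decimal places, D = 0.1716.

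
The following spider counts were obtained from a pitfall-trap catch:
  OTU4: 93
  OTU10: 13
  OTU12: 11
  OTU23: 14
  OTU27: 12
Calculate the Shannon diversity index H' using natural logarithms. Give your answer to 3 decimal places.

1.131

Total N = 93+13+11+14+12 = 143, so the proportions are 0.65035, 0.09091, 0.07692, 0.0979, 0.08392 (working shown to 5 dp, full precision carried).
Each pᵢ ln pᵢ term: 0.65035×(-0.43025)=-0.27981, 0.09091×(-2.39790)=-0.21799, 0.07692×(-2.56495)=-0.19730, 0.0979×(-2.32379)=-0.22750, 0.08392×(-2.47794)=-0.20794.
Sum = -1.13055, so H' = 1.131.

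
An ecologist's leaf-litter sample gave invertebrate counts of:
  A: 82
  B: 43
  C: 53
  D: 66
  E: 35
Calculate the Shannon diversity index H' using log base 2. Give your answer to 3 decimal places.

Total N = 82+43+53+66+35 = 279, so the proportions are 0.29391, 0.15412, 0.18996, 0.23656, 0.12545 (working shown to 5 dp, full precision carried).
Each pᵢ log₂ pᵢ term: 0.29391×(-1.76657)=-0.51921, 0.15412×(-2.69786)=-0.41580, 0.18996×(-2.39620)=-0.45519, 0.23656×(-2.07973)=-0.49198, 0.12545×(-2.99484)=-0.37570.
Sum = -2.25787, so H' = 2.258.

2.258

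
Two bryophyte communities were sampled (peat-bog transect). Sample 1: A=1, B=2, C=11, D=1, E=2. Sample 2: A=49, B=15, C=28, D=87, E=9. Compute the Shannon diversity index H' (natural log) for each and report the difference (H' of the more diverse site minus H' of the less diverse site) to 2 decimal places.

Sample 1: N=17, proportions 0.05882, 0.11765, 0.64706, 0.05882, 0.11765, giving H' = 1.11854 (working shown to 5 dp, full precision carried).
Sample 2: N=188, proportions 0.26064, 0.07979, 0.14894, 0.46277, 0.04787, giving H' = 1.33787.
Difference = |1.11854 − 1.33787| = 0.21933, i.e. 0.22 to 2 decimal places.

0.22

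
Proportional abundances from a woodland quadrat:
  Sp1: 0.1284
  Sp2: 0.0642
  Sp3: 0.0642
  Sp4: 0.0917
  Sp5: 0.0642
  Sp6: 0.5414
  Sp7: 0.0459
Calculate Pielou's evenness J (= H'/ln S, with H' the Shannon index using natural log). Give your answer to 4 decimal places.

0.7632

H' = −Σ pᵢ ln pᵢ = −((-0.263554) + (-0.176277) + (-0.176277) + (-0.219093) + (-0.176277) + (-0.332201) + (-0.141431)) = 1.485112 (working shown to 6 dp, full precision carried).
With S = 7 species, ln S = 1.945910, so J = 1.485112/1.945910 = 0.763196, i.e. 0.7632 to 4 decimal places.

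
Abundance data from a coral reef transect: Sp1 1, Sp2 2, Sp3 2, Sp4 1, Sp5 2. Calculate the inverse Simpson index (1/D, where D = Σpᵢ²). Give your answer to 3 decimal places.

4.571

Total N = 1+2+2+1+2 = 8, so the proportions are 0.125, 0.25, 0.25, 0.125, 0.25 (working shown to 7 dp, full precision carried).
D = 0.125² + 0.25² + 0.25² + 0.125² + 0.25² = 0.0156250 + 0.0625000 + 0.0625000 + 0.0156250 + 0.0625000 = 0.2187500.
So 1/D = 4.57143, i.e. 4.571 to 3 decimal places.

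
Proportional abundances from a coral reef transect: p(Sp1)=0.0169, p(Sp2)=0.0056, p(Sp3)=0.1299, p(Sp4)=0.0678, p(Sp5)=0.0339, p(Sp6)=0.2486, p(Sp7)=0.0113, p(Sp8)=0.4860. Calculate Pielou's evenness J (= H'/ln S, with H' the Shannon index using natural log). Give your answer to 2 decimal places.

0.68

H' = −Σ pᵢ ln pᵢ = −((-0.0690) + (-0.0290) + (-0.2651) + (-0.1825) + (-0.1147) + (-0.3460) + (-0.0507) + (-0.3507)) = 1.4077 (working shown to 4 dp, full precision carried).
With S = 8 species, ln S = 2.0794, so J = 1.4077/2.0794 = 0.6769, i.e. 0.68 to 2 decimal places.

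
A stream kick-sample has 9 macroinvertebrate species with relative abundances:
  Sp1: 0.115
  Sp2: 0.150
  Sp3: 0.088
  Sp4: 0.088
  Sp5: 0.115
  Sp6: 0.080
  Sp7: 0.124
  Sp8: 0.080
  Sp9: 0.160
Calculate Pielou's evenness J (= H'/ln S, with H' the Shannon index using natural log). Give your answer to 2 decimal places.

0.99

H' = −Σ pᵢ ln pᵢ = −((-0.2487) + (-0.2846) + (-0.2139) + (-0.2139) + (-0.2487) + (-0.2021) + (-0.2588) + (-0.2021) + (-0.2932)) = 2.1659 (working shown to 4 dp, full precision carried).
With S = 9 species, ln S = 2.1972, so J = 2.1659/2.1972 = 0.9858, i.e. 0.99 to 2 decimal places.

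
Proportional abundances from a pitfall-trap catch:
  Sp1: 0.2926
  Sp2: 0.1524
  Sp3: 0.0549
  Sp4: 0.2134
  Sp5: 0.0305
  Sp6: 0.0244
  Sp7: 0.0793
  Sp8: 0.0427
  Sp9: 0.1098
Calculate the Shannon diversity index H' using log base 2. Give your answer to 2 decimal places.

2.76

Each pᵢ log₂ pᵢ term (working shown to 4 dp, full precision carried): 0.2926×(-1.7730)=-0.5188, 0.1524×(-2.7141)=-0.4136, 0.0549×(-4.1871)=-0.2299, 0.2134×(-2.2284)=-0.4755, 0.0305×(-5.0350)=-0.1536, 0.0244×(-5.3570)=-0.1307, 0.0793×(-3.6565)=-0.2900, 0.0427×(-4.5496)=-0.1943, 0.1098×(-3.1871)=-0.3499.
Sum = -2.7563, so H' = 2.76.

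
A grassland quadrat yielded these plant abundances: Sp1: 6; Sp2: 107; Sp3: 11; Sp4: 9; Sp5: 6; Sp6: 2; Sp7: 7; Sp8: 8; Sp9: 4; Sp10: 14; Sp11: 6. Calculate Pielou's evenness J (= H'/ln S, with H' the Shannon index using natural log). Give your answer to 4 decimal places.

0.6538

Total N = 6+107+11+9+6+2+7+8+4+14+6 = 180, so the proportions are 0.033333, 0.594444, 0.061111, 0.05, 0.033333, 0.011111, 0.038889, 0.044444, 0.022222, 0.077778, 0.033333 (working shown to 6 dp, full precision carried).
H' = −Σ pᵢ ln pᵢ = −((-0.113373) + (-0.309187) + (-0.170809) + (-0.149787) + (-0.113373) + (-0.049998) + (-0.126274) + (-0.138378) + (-0.084592) + (-0.198637) + (-0.113373)) = 1.567782.
With S = 11 species, ln S = 2.397895, so J = 1.567782/2.397895 = 0.653816, i.e. 0.6538 to 4 decimal places.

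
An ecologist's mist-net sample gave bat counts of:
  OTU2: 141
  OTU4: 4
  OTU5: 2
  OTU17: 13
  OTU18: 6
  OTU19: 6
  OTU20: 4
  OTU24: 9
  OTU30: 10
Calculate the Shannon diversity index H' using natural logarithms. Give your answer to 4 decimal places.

Total N = 141+4+2+13+6+6+4+9+10 = 195, so the proportions are 0.723077, 0.020513, 0.010256, 0.066667, 0.030769, 0.030769, 0.020513, 0.046154, 0.051282 (working shown to 6 dp, full precision carried).
Each pᵢ ln pᵢ term: 0.723077×(-0.324240)=-0.234450, 0.020513×(-3.886705)=-0.079727, 0.010256×(-4.579852)=-0.046973, 0.066667×(-2.708050)=-0.180537, 0.030769×(-3.481240)=-0.107115, 0.030769×(-3.481240)=-0.107115, 0.020513×(-3.886705)=-0.079727, 0.046154×(-3.075775)=-0.141959, 0.051282×(-2.970414)=-0.152329.
Sum = -1.129932, so H' = 1.1299.

1.1299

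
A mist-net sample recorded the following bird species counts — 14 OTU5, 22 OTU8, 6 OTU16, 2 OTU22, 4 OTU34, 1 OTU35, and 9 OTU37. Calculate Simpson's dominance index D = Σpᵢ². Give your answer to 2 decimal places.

Total N = 14+22+6+2+4+1+9 = 58, so the proportions are 0.2414, 0.3793, 0.1034, 0.0345, 0.069, 0.0172, 0.1552 (working shown to 4 dp, full precision carried).
D = 0.2414² + 0.3793² + 0.1034² + 0.0345² + 0.069² + 0.0172² + 0.1552² = 0.0583 + 0.1439 + 0.0107 + 0.0012 + 0.0048 + 0.0003 + 0.0241 = 0.2432.
To 2 decimal places, D = 0.24.

0.24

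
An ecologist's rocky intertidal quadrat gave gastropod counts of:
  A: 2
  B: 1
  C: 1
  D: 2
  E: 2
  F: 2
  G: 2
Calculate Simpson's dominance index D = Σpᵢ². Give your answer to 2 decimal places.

Total N = 2+1+1+2+2+2+2 = 12, so the proportions are 0.1667, 0.0833, 0.0833, 0.1667, 0.1667, 0.1667, 0.1667 (working shown to 4 dp, full precision carried).
D = 0.1667² + 0.0833² + 0.0833² + 0.1667² + 0.1667² + 0.1667² + 0.1667² = 0.0278 + 0.0069 + 0.0069 + 0.0278 + 0.0278 + 0.0278 + 0.0278 = 0.1528.
To 2 decimal places, D = 0.15.

0.15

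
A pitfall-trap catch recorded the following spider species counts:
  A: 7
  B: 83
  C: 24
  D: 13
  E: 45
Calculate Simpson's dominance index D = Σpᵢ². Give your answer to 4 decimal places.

0.3282

Total N = 7+83+24+13+45 = 172, so the proportions are 0.040698, 0.482558, 0.139535, 0.075581, 0.261628 (working shown to 6 dp, full precision carried).
D = 0.040698² + 0.482558² + 0.139535² + 0.075581² + 0.261628² = 0.001656 + 0.232862 + 0.019470 + 0.005713 + 0.068449 = 0.328150.
To 4 decimal places, D = 0.3282.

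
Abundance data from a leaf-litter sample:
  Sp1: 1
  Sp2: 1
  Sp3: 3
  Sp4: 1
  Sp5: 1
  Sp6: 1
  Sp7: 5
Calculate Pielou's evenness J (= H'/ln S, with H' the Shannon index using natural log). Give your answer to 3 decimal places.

Total N = 1+1+3+1+1+1+5 = 13, so the proportions are 0.07692, 0.07692, 0.23077, 0.07692, 0.07692, 0.07692, 0.38462 (working shown to 5 dp, full precision carried).
H' = −Σ pᵢ ln pᵢ = −((-0.19730) + (-0.19730) + (-0.33839) + (-0.19730) + (-0.19730) + (-0.19730) + (-0.36750)) = 1.69241.
With S = 7 species, ln S = 1.94591, so J = 1.69241/1.94591 = 0.86973, i.e. 0.870 to 3 decimal places.

0.870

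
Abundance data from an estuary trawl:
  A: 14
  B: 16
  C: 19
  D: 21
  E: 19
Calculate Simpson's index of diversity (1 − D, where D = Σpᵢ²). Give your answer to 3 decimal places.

0.796

Total N = 14+16+19+21+19 = 89, so the proportions are 0.1573, 0.17978, 0.21348, 0.23596, 0.21348 (working shown to 5 dp, full precision carried).
D = 0.1573² + 0.17978² + 0.21348² + 0.23596² + 0.21348² = 0.02474 + 0.03232 + 0.04558 + 0.05567 + 0.04558 = 0.20389.
So 1 − D = 0.79611, i.e. 0.796 to 3 decimal places.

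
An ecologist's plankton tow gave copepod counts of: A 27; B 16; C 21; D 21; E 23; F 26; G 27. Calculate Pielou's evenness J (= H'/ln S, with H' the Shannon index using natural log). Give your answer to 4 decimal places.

Total N = 27+16+21+21+23+26+27 = 161, so the proportions are 0.167702, 0.099379, 0.130435, 0.130435, 0.142857, 0.161491, 0.167702 (working shown to 6 dp, full precision carried).
H' = −Σ pᵢ ln pᵢ = −((-0.299443) + (-0.229448) + (-0.265680) + (-0.265680) + (-0.277987) + (-0.294447) + (-0.299443)) = 1.932128.
With S = 7 species, ln S = 1.945910, so J = 1.932128/1.945910 = 0.992918, i.e. 0.9929 to 4 decimal places.

0.9929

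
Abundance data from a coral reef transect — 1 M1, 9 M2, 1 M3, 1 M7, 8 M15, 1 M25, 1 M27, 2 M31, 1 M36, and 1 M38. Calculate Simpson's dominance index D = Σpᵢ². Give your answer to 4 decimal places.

0.2308

Total N = 1+9+1+1+8+1+1+2+1+1 = 26, so the proportions are 0.038462, 0.346154, 0.038462, 0.038462, 0.307692, 0.038462, 0.038462, 0.076923, 0.038462, 0.038462 (working shown to 6 dp, full precision carried).
D = 0.038462² + 0.346154² + 0.038462² + 0.038462² + 0.307692² + 0.038462² + 0.038462² + 0.076923² + 0.038462² + 0.038462² = 0.001479 + 0.119822 + 0.001479 + 0.001479 + 0.094675 + 0.001479 + 0.001479 + 0.005917 + 0.001479 + 0.001479 = 0.230769.
To 4 decimal places, D = 0.2308.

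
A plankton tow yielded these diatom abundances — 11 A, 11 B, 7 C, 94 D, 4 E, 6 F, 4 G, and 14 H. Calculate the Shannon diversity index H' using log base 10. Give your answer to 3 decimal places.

Total N = 11+11+7+94+4+6+4+14 = 151, so the proportions are 0.07285, 0.07285, 0.04636, 0.62252, 0.02649, 0.03974, 0.02649, 0.09272 (working shown to 5 dp, full precision carried).
Each pᵢ log₁₀ pᵢ term: 0.07285×(-1.13758)=-0.08287, 0.07285×(-1.13758)=-0.08287, 0.04636×(-1.33388)=-0.06184, 0.62252×(-0.20585)=-0.12814, 0.02649×(-1.57692)=-0.04177, 0.03974×(-1.40083)=-0.05566, 0.02649×(-1.57692)=-0.04177, 0.09272×(-1.03285)=-0.09576.
Sum = -0.59069, so H' = 0.591.

0.591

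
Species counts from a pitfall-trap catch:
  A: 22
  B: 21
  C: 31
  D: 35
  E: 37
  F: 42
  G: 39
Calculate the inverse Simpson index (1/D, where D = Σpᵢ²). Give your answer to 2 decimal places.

Total N = 22+21+31+35+37+42+39 = 227, so the proportions are 0.096916, 0.092511, 0.136564, 0.154185, 0.162996, 0.185022, 0.171806 (working shown to 6 dp, full precision carried).
D = 0.096916² + 0.092511² + 0.136564² + 0.154185² + 0.162996² + 0.185022² + 0.171806² = 0.009393 + 0.008558 + 0.018650 + 0.023773 + 0.026568 + 0.034233 + 0.029517 = 0.150692.
So 1/D = 6.6361, i.e. 6.64 to 2 decimal places.

6.64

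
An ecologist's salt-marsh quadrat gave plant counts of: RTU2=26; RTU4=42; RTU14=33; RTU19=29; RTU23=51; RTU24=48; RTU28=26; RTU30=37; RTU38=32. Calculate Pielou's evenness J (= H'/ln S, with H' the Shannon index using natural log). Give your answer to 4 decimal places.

0.9870

Total N = 26+42+33+29+51+48+26+37+32 = 324, so the proportions are 0.080247, 0.12963, 0.101852, 0.089506, 0.157407, 0.148148, 0.080247, 0.114198, 0.098765 (working shown to 6 dp, full precision carried).
H' = −Σ pᵢ ln pᵢ = −((-0.202435) + (-0.264843) + (-0.232654) + (-0.216018) + (-0.291033) + (-0.282895) + (-0.202435) + (-0.247789) + (-0.228643)) = 2.168744.
With S = 9 species, ln S = 2.197225, so J = 2.168744/2.197225 = 0.987038, i.e. 0.9870 to 4 decimal places.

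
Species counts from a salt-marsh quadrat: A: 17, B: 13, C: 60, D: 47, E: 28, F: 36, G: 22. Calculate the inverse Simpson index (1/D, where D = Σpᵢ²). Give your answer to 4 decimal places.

Total N = 17+13+60+47+28+36+22 = 223, so the proportions are 0.07623318, 0.05829596, 0.2690583, 0.21076233, 0.12556054, 0.16143498, 0.09865471 (working shown to 8 dp, full precision carried).
D = 0.07623318² + 0.05829596² + 0.2690583² + 0.21076233² + 0.12556054² + 0.16143498² + 0.09865471² = 0.00581150 + 0.00339842 + 0.07239237 + 0.04442076 + 0.01576545 + 0.02606125 + 0.00973275 = 0.17758250.
So 1/D = 5.631186, i.e. 5.6312 to 4 decimal places.

5.6312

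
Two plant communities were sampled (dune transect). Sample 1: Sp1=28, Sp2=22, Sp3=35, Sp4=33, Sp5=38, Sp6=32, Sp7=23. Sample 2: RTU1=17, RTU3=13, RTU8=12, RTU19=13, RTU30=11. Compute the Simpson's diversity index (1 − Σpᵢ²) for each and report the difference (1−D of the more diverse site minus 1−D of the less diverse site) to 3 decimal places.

0.057

Sample 1: N=211, proportions 0.132701, 0.104265, 0.165877, 0.156398, 0.180095, 0.151659, 0.109005, giving 1−D = 0.852227 (working shown to 6 dp, full precision carried).
Sample 2: N=66, proportions 0.257576, 0.19697, 0.181818, 0.19697, 0.166667, giving 1−D = 0.795225.
Difference = |0.852227 − 0.795225| = 0.057002, i.e. 0.057 to 3 decimal places.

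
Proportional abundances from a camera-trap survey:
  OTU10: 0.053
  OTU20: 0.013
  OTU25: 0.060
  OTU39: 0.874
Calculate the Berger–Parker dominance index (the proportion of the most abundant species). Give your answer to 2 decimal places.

The largest proportion is 0.874, i.e. d = 0.87 to 2 decimal places.

0.87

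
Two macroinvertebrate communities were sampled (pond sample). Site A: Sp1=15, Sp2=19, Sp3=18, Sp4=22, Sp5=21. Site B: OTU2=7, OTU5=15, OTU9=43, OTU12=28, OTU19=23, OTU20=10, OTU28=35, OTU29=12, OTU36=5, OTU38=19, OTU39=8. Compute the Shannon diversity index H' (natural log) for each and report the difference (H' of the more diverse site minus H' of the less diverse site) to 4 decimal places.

Site A: N=95, proportions 0.157895, 0.2, 0.189474, 0.231579, 0.221053, giving H' = 1.600933 (working shown to 6 dp, full precision carried).
Site B: N=205, proportions 0.034146, 0.073171, 0.209756, 0.136585, 0.112195, 0.04878, 0.170732, 0.058537, 0.02439, 0.092683, 0.039024, giving H' = 2.204470.
Difference = |1.600933 − 2.204470| = 0.603537, i.e. 0.6035 to 4 decimal places.

0.6035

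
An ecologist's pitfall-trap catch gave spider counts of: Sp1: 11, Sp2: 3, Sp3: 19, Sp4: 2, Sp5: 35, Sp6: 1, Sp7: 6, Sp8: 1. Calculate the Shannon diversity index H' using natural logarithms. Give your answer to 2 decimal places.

1.51

Total N = 11+3+19+2+35+1+6+1 = 78, so the proportions are 0.141, 0.0385, 0.2436, 0.0256, 0.4487, 0.0128, 0.0769, 0.0128 (working shown to 4 dp, full precision carried).
Each pᵢ ln pᵢ term: 0.141×(-1.9588)=-0.2762, 0.0385×(-3.2581)=-0.1253, 0.2436×(-1.4123)=-0.3440, 0.0256×(-3.6636)=-0.0939, 0.4487×(-0.8014)=-0.3596, 0.0128×(-4.3567)=-0.0559, 0.0769×(-2.5649)=-0.1973, 0.0128×(-4.3567)=-0.0559.
Sum = -1.5081, so H' = 1.51.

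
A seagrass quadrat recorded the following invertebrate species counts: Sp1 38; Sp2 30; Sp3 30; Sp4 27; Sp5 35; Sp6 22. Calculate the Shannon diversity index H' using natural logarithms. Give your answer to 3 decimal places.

Total N = 38+30+30+27+35+22 = 182, so the proportions are 0.20879, 0.16484, 0.16484, 0.14835, 0.19231, 0.12088 (working shown to 5 dp, full precision carried).
Each pᵢ ln pᵢ term: 0.20879×(-1.56642)=-0.32705, 0.16484×(-1.80281)=-0.29717, 0.16484×(-1.80281)=-0.29717, 0.14835×(-1.90817)=-0.28308, 0.19231×(-1.64866)=-0.31705, 0.12088×(-2.11296)=-0.25541.
Sum = -1.77693, so H' = 1.777.

1.777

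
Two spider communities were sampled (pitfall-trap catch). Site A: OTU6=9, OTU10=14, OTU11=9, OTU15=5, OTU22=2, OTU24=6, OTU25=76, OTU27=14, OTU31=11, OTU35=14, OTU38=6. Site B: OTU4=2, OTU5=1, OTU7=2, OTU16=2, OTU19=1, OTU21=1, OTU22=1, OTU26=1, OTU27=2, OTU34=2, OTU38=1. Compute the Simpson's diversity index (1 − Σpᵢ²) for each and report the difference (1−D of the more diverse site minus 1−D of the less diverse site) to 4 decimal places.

0.1433

Site A: N=166, proportions 0.054217, 0.084337, 0.054217, 0.03012, 0.012048, 0.036145, 0.457831, 0.084337, 0.066265, 0.084337, 0.036145, giving 1−D = 0.755117 (working shown to 6 dp, full precision carried).
Site B: N=16, proportions 0.125, 0.0625, 0.125, 0.125, 0.0625, 0.0625, 0.0625, 0.0625, 0.125, 0.125, 0.0625, giving 1−D = 0.898438.
Difference = |0.755117 − 0.898438| = 0.143321, i.e. 0.1433 to 4 decimal places.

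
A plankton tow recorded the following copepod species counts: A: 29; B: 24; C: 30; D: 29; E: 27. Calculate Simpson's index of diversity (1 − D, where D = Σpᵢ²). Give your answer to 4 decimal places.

0.7988

Total N = 29+24+30+29+27 = 139, so the proportions are 0.208633, 0.172662, 0.215827, 0.208633, 0.194245 (working shown to 6 dp, full precision carried).
D = 0.208633² + 0.172662² + 0.215827² + 0.208633² + 0.194245² = 0.043528 + 0.029812 + 0.046581 + 0.043528 + 0.037731 = 0.201180.
So 1 − D = 0.798820, i.e. 0.7988 to 4 decimal places.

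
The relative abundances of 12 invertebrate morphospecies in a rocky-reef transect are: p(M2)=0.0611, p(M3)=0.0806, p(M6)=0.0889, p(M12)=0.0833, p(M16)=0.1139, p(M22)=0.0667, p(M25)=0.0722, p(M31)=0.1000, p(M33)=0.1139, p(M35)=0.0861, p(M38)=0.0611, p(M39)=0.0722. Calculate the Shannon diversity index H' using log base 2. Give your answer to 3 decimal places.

Each pᵢ log₂ pᵢ term (working shown to 5 dp, full precision carried): 0.0611×(-4.03268)=-0.24640, 0.0806×(-3.63308)=-0.29283, 0.0889×(-3.49167)=-0.31041, 0.0833×(-3.58554)=-0.29868, 0.1139×(-3.13416)=-0.35698, 0.0667×(-3.90617)=-0.26054, 0.0722×(-3.79186)=-0.27377, 0.1×(-3.32193)=-0.33219, 0.1139×(-3.13416)=-0.35698, 0.0861×(-3.53784)=-0.30461, 0.0611×(-4.03268)=-0.24640, 0.0722×(-3.79186)=-0.27377.
Sum = -3.55355, so H' = 3.554.

3.554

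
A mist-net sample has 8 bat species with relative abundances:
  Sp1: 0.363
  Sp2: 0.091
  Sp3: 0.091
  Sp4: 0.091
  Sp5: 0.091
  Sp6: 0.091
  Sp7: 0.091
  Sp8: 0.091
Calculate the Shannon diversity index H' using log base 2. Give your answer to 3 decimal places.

Each pᵢ log₂ pᵢ term (working shown to 5 dp, full precision carried): 0.363×(-1.46196)=-0.53069, 0.091×(-3.45799)=-0.31468, 0.091×(-3.45799)=-0.31468, 0.091×(-3.45799)=-0.31468, 0.091×(-3.45799)=-0.31468, 0.091×(-3.45799)=-0.31468, 0.091×(-3.45799)=-0.31468, 0.091×(-3.45799)=-0.31468.
Sum = -2.73343, so H' = 2.733.

2.733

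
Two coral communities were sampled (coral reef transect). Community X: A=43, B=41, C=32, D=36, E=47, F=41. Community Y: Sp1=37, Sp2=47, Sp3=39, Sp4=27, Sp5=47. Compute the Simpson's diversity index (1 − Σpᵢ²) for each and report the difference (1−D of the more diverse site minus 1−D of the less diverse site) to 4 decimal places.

Community X: N=240, proportions 0.179167, 0.170833, 0.133333, 0.15, 0.195833, 0.170833, giving 1−D = 0.830903 (working shown to 6 dp, full precision carried).
Community Y: N=197, proportions 0.187817, 0.238579, 0.19797, 0.137056, 0.238579, giving 1−D = 0.792909.
Difference = |0.830903 − 0.792909| = 0.037994, i.e. 0.0380 to 4 decimal places.

0.0380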